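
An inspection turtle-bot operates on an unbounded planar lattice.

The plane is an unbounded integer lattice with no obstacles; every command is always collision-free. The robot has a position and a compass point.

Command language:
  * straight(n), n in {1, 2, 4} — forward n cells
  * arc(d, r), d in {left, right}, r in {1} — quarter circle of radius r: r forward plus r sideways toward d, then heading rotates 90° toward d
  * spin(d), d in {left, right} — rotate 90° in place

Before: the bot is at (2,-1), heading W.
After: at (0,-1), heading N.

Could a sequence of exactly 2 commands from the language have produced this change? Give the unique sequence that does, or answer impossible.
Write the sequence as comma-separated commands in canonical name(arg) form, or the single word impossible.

key: cell and facing (now N) both changed — the 2 commands mix motion and turning
initial: at (2,-1), heading W
1. straight(2) → at (0,-1), heading W
2. spin(right) → at (0,-1), heading N
all 49 alternatives checked — unique.

straight(2), spin(right)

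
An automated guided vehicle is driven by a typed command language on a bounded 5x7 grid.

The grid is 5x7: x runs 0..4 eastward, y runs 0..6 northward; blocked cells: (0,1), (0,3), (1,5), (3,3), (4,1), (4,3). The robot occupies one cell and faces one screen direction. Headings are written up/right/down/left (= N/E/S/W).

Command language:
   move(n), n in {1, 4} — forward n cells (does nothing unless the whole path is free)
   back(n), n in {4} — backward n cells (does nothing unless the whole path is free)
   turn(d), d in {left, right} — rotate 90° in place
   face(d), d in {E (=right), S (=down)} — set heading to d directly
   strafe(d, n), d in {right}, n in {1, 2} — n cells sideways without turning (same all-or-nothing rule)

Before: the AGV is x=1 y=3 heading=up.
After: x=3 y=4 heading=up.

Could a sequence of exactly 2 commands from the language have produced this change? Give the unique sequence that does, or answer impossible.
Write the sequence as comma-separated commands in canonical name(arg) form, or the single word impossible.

move(1), strafe(right, 2)

key: heading stays N — no command in the sequence turns
initial: x=1 y=3 heading=up
[1] after move(1): x=1 y=4 heading=up
[2] after strafe(right, 2): x=3 y=4 heading=up
no other 2-command option fits: unique.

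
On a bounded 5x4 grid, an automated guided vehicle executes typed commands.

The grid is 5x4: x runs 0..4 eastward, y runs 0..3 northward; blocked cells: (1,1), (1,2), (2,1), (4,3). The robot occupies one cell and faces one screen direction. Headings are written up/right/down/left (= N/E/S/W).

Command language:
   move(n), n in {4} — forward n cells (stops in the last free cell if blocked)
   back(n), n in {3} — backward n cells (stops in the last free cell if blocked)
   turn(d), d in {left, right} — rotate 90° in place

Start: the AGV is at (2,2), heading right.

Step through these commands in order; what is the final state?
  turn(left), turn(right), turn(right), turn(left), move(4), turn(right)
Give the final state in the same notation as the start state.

at (4,2), heading down

t0: at (2,2), heading right
t=1 turn(left) ⇒ at (2,2), heading up
t=2 turn(right) ⇒ at (2,2), heading right
t=3 turn(right) ⇒ at (2,2), heading down
t=4 turn(left) ⇒ at (2,2), heading right
t=5 move(4) ⇒ at (4,2), heading right
t=6 turn(right) ⇒ at (4,2), heading down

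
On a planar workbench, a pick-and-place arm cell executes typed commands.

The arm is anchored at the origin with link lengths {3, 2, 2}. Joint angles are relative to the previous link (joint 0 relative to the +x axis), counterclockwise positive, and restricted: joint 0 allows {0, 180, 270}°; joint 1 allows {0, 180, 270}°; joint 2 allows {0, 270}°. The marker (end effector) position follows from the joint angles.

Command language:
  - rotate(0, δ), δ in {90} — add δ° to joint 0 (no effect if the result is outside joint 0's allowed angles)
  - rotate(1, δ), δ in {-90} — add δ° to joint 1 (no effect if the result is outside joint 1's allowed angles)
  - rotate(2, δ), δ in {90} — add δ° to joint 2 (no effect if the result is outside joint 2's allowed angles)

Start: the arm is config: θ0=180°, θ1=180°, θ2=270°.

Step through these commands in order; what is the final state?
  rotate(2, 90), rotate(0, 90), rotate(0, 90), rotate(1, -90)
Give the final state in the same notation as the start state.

initial: config: θ0=180°, θ1=180°, θ2=270°
step 1 (rotate(2, 90)): config: θ0=180°, θ1=180°, θ2=0°
step 2 (rotate(0, 90)): config: θ0=270°, θ1=180°, θ2=0°
step 3 (rotate(0, 90)): config: θ0=0°, θ1=180°, θ2=0°
step 4 (rotate(1, -90)): config: θ0=0°, θ1=180°, θ2=0°

config: θ0=0°, θ1=180°, θ2=0°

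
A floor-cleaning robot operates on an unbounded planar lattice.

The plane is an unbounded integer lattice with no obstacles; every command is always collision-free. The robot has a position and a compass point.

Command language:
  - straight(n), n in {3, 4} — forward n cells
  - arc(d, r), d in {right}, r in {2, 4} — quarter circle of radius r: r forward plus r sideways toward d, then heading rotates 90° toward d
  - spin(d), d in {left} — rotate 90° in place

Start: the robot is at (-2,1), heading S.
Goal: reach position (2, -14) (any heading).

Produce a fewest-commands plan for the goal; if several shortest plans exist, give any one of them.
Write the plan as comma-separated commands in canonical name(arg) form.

straight(4), straight(4), straight(3), spin(left), arc(right, 4)

t0: at (-2,1), heading S
[1] after straight(4): at (-2,-3), heading S
[2] after straight(4): at (-2,-7), heading S
[3] after straight(3): at (-2,-10), heading S
[4] after spin(left): at (-2,-10), heading E
[5] after arc(right, 4): at (2,-14), heading S
no 4-step plan works, so 5 is optimal.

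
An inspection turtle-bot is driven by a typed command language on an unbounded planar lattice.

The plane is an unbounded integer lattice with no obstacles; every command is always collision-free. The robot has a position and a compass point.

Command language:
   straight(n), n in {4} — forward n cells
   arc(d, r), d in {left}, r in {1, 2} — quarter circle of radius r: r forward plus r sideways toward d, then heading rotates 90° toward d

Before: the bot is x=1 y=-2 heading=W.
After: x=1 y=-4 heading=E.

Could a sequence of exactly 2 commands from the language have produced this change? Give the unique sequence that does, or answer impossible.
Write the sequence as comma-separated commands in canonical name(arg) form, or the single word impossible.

arc(left, 1), arc(left, 1)

key: position moved to (1,-4) AND the heading swung to E — translation plus rotation needed
begin: x=1 y=-2 heading=W
1. arc(left, 1) → x=0 y=-3 heading=S
2. arc(left, 1) → x=1 y=-4 heading=E
no other 2-command option fits: unique.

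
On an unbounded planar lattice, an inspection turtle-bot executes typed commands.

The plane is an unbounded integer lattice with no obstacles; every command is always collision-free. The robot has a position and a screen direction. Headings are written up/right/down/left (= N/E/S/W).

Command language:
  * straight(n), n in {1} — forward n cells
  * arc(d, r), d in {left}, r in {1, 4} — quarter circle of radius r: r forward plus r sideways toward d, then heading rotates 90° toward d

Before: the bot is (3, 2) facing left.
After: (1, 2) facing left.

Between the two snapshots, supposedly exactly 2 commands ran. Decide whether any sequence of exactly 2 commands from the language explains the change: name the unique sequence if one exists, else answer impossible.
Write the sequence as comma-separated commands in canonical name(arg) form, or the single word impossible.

straight(1), straight(1)

key: heading stays W — no command in the sequence turns
t0: (3, 2) facing left
step 1 (straight(1)): (2, 2) facing left
step 2 (straight(1)): (1, 2) facing left
no rival 2-sequence matches.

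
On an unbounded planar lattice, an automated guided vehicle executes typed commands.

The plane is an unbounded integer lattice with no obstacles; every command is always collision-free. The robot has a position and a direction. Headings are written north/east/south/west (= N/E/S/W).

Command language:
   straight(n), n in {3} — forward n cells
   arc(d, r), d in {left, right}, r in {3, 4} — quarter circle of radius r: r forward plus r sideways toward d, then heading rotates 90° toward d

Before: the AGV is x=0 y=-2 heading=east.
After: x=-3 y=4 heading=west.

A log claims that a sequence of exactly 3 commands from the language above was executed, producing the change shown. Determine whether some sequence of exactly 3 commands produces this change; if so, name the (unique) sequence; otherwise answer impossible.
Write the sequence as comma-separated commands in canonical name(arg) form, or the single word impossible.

key: position moved to (-3,4) AND the heading swung to W — translation plus rotation needed
start: x=0 y=-2 heading=east
[1] after arc(left, 3): x=3 y=1 heading=north
[2] after arc(left, 3): x=0 y=4 heading=west
[3] after straight(3): x=-3 y=4 heading=west
uniquely the one of 125 3-step routes that fits.

arc(left, 3), arc(left, 3), straight(3)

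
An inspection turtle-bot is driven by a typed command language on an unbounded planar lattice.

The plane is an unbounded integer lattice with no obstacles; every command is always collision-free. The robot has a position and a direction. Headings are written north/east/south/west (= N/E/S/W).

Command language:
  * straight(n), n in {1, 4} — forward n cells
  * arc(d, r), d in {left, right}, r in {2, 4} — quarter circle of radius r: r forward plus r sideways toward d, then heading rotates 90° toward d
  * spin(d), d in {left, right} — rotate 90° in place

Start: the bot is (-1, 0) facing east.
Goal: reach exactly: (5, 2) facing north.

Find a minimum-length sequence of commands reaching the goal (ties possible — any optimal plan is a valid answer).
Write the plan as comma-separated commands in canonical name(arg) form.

straight(4), arc(left, 2)

from: (-1, 0) facing east
step 1 (straight(4)): (3, 0) facing east
step 2 (arc(left, 2)): (5, 2) facing north
minimal: 2 command(s), checked below 2.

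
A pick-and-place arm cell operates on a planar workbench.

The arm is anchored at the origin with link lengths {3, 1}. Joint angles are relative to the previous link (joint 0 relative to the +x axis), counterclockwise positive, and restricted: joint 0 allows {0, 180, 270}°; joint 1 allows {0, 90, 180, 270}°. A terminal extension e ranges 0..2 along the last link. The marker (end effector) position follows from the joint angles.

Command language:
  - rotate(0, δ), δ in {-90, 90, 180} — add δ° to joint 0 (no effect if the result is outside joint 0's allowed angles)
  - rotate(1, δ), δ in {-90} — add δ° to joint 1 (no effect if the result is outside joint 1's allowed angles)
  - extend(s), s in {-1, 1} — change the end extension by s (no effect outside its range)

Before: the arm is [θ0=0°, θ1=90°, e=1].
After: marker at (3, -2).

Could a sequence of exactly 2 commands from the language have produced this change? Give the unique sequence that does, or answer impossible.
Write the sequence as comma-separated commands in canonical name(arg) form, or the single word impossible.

from: [θ0=0°, θ1=90°, e=1]
t=1 rotate(1, -90) ⇒ [θ0=0°, θ1=0°, e=1]
t=2 rotate(1, -90) ⇒ [θ0=0°, θ1=270°, e=1]
all 36 alternatives checked — unique.

rotate(1, -90), rotate(1, -90)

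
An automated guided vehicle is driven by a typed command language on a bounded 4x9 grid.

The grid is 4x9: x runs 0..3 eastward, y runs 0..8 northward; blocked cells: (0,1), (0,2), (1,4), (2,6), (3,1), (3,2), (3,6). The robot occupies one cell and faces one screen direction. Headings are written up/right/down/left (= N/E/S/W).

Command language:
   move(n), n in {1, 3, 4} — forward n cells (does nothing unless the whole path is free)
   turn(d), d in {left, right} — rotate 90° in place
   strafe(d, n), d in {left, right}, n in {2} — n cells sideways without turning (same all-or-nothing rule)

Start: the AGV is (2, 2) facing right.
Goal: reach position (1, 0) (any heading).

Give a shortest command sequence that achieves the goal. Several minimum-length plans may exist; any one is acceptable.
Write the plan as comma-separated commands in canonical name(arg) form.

start: (2, 2) facing right
[1] after turn(right): (2, 2) facing down
[2] after turn(right): (2, 2) facing left
[3] after strafe(left, 2): (2, 0) facing left
[4] after move(1): (1, 0) facing left
shorter routes all fall short; 4 is best.

turn(right), turn(right), strafe(left, 2), move(1)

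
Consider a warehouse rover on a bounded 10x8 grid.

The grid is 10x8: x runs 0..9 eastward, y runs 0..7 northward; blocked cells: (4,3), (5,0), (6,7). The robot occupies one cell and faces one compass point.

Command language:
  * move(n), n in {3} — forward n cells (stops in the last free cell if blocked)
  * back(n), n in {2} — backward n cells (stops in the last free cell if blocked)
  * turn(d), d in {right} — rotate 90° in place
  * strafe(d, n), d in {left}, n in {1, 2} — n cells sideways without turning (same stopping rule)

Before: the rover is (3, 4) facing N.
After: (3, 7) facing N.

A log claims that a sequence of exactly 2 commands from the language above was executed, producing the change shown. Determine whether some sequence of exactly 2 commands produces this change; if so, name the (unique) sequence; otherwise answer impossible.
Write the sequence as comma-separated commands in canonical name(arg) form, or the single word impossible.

key: heading stays N — no command in the sequence turns
t0: (3, 4) facing N
t=1 move(3) ⇒ (3, 7) facing N
t=2 move(3) ⇒ (3, 7) facing N
no other 2-command option fits: unique.

move(3), move(3)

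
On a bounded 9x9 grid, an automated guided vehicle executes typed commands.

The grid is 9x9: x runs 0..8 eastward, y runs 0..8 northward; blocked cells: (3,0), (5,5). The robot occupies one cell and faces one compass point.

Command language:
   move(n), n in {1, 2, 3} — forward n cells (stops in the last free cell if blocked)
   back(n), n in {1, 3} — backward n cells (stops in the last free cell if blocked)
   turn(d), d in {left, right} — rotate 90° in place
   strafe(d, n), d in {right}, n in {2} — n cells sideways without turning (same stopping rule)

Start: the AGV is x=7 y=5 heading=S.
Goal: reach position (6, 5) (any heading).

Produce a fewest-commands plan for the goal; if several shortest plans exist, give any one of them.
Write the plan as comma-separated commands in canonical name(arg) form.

strafe(right, 2)

begin: x=7 y=5 heading=S
[1] after strafe(right, 2): x=6 y=5 heading=S
minimal: 1 command(s), checked below 1.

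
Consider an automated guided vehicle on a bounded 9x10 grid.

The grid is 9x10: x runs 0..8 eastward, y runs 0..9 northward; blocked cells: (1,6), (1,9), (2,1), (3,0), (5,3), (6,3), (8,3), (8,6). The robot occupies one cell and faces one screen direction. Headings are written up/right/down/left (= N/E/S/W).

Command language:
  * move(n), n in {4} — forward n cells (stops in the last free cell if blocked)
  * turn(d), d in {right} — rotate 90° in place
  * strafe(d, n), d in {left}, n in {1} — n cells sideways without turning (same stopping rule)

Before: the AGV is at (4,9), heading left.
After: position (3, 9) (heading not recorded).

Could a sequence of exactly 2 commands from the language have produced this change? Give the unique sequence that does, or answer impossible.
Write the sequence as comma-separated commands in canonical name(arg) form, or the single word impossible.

key: order matters: swapping turn(right) and strafe(left, 1) lands elsewhere
from: at (4,9), heading left
t=1 turn(right) ⇒ at (4,9), heading up
t=2 strafe(left, 1) ⇒ at (3,9), heading up
no rival 2-sequence matches.

turn(right), strafe(left, 1)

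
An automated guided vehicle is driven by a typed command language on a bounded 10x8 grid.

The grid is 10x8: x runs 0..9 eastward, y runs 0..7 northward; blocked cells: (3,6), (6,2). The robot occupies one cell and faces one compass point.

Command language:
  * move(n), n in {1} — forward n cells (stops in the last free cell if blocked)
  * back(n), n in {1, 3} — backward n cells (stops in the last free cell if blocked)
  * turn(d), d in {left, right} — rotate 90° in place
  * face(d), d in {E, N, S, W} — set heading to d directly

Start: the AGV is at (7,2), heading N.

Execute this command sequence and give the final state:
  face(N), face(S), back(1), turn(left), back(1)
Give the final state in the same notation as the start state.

start: at (7,2), heading N
1. face(N) → at (7,2), heading N
2. face(S) → at (7,2), heading S
3. back(1) → at (7,3), heading S
4. turn(left) → at (7,3), heading E
5. back(1) → at (6,3), heading E

at (6,3), heading E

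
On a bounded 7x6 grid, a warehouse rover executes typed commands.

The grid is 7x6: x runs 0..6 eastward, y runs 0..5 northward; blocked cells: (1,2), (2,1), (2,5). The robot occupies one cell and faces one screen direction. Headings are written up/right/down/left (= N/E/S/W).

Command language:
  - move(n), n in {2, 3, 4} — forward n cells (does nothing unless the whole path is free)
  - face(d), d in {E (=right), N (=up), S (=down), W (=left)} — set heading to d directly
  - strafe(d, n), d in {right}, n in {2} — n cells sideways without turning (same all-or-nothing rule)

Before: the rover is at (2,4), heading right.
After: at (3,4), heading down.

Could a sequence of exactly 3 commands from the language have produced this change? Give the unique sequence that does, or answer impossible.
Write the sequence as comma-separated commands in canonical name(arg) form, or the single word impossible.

move(3), face(S), strafe(right, 2)

key: position moved to (3,4) AND the heading swung to S — translation plus rotation needed
initial: at (2,4), heading right
1. move(3) → at (5,4), heading right
2. face(S) → at (5,4), heading down
3. strafe(right, 2) → at (3,4), heading down
no rival 3-sequence matches.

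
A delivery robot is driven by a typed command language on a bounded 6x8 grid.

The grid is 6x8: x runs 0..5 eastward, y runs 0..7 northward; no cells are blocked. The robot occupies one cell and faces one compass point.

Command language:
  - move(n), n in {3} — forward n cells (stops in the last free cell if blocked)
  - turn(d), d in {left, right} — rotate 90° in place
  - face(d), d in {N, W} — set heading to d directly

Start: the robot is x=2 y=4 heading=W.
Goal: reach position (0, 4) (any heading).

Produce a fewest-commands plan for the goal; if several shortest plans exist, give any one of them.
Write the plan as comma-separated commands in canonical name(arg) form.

move(3)

begin: x=2 y=4 heading=W
t=1 move(3) ⇒ x=0 y=4 heading=W
nothing shorter than 1 reaches the goal.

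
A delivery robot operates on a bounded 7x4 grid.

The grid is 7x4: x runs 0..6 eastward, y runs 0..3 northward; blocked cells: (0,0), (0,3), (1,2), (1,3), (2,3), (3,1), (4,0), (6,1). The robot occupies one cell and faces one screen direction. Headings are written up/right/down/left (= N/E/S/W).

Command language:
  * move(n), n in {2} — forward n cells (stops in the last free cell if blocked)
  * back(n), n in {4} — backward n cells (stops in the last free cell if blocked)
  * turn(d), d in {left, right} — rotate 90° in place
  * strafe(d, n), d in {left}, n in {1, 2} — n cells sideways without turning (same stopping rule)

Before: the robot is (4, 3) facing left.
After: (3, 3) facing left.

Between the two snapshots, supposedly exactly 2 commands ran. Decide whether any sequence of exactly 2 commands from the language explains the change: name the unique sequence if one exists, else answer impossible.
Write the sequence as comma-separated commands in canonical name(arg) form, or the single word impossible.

key: still facing W at the end — nothing in the sequence rotates
initial: (4, 3) facing left
step 1 (move(2)): (3, 3) facing left
step 2 (move(2)): (3, 3) facing left
all 36 alternatives checked — unique.

move(2), move(2)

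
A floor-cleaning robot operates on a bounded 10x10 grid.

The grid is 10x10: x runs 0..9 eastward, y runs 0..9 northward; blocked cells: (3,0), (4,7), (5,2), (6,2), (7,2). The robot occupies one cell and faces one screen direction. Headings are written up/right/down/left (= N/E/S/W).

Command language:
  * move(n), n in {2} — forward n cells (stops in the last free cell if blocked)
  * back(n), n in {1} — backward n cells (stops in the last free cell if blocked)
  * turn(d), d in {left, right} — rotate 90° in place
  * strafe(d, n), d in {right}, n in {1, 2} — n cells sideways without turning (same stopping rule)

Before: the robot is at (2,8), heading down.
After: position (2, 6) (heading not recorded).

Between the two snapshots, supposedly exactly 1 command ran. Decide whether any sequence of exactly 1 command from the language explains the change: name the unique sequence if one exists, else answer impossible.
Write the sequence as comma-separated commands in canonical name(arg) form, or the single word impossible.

initial: at (2,8), heading down
t=1 move(2) ⇒ at (2,6), heading down
uniquely the one of 6 1-step routes that fits.

move(2)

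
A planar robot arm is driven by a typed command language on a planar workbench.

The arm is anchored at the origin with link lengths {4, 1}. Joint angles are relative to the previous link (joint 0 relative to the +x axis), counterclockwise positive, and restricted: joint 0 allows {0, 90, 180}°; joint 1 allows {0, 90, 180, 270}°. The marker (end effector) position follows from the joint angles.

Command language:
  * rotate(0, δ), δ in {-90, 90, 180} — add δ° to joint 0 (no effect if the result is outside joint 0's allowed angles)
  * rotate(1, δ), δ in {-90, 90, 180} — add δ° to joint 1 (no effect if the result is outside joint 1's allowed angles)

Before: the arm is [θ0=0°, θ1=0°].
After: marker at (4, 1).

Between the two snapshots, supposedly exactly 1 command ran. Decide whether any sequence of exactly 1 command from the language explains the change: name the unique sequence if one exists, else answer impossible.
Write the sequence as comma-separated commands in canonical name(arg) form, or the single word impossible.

rotate(1, 90)

start: [θ0=0°, θ1=0°]
1. rotate(1, 90) → [θ0=0°, θ1=90°]
no other 1-command option fits: unique.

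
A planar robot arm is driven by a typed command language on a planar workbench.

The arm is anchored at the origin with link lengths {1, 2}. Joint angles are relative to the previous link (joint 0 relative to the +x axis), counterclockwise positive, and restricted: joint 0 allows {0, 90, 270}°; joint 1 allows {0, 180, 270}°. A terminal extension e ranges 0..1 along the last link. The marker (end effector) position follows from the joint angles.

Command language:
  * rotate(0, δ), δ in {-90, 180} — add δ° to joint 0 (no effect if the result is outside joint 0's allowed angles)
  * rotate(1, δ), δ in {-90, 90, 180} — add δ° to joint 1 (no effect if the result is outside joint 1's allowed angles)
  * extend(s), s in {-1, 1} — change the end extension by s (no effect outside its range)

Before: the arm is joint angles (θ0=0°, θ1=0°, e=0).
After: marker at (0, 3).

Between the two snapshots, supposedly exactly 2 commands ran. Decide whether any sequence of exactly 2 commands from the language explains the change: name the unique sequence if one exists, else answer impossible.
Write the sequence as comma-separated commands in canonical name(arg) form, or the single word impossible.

rotate(0, -90), rotate(0, 180)

key: running rotate(0, 180) before rotate(0, -90) would end elsewhere — order is forced
initial: joint angles (θ0=0°, θ1=0°, e=0)
t=1 rotate(0, -90) ⇒ joint angles (θ0=270°, θ1=0°, e=0)
t=2 rotate(0, 180) ⇒ joint angles (θ0=90°, θ1=0°, e=0)
no rival 2-sequence matches.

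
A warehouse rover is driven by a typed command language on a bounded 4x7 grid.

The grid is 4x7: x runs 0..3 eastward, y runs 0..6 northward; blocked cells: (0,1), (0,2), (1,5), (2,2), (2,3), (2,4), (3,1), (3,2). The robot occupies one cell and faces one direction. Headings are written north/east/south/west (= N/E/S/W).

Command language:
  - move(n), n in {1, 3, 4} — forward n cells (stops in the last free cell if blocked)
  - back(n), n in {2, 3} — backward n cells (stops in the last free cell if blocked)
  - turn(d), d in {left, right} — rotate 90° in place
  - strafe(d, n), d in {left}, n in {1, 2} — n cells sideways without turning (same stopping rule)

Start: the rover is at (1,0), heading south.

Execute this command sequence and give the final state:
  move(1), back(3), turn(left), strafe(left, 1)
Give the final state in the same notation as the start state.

at (1,4), heading east

from: at (1,0), heading south
1. move(1) → at (1,0), heading south
2. back(3) → at (1,3), heading south
3. turn(left) → at (1,3), heading east
4. strafe(left, 1) → at (1,4), heading east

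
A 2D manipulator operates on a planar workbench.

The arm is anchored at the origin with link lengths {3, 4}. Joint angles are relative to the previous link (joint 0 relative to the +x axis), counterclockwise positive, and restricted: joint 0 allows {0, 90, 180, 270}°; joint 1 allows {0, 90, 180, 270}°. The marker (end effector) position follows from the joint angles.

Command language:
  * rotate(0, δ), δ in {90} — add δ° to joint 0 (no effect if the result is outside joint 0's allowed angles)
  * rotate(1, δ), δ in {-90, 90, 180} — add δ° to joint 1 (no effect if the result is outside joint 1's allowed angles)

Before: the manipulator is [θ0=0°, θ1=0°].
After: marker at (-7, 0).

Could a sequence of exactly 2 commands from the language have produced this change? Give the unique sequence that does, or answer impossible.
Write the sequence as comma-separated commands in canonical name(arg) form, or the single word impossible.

rotate(0, 90), rotate(0, 90)

from: [θ0=0°, θ1=0°]
1. rotate(0, 90) → [θ0=90°, θ1=0°]
2. rotate(0, 90) → [θ0=180°, θ1=0°]
uniquely the one of 16 2-step routes that fits.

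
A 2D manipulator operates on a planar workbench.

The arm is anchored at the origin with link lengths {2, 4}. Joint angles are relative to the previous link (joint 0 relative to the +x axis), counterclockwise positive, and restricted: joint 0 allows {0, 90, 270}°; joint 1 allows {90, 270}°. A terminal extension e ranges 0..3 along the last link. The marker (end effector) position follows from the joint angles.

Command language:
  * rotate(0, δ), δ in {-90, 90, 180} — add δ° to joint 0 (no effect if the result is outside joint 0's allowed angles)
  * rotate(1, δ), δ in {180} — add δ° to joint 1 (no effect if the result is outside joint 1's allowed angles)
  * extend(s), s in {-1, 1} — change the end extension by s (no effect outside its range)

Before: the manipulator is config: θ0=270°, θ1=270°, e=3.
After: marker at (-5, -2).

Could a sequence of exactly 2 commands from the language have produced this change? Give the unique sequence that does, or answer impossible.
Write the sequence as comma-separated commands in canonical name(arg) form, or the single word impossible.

start: config: θ0=270°, θ1=270°, e=3
1. extend(-1) → config: θ0=270°, θ1=270°, e=2
2. extend(-1) → config: θ0=270°, θ1=270°, e=1
no other 2-command option fits: unique.

extend(-1), extend(-1)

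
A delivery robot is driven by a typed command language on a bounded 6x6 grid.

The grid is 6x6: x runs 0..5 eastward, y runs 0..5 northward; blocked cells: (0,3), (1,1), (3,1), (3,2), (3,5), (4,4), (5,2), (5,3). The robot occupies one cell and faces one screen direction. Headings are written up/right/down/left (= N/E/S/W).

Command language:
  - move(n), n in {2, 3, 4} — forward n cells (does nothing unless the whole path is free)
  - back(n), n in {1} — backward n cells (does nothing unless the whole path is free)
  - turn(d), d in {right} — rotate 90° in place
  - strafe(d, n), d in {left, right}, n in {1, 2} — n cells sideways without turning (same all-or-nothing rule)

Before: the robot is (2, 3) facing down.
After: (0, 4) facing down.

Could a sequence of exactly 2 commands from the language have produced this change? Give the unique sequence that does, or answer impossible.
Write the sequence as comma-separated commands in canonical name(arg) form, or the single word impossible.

back(1), strafe(right, 2)

key: running strafe(right, 2) before back(1) would end elsewhere — order is forced
begin: (2, 3) facing down
1. back(1) → (2, 4) facing down
2. strafe(right, 2) → (0, 4) facing down
no rival 2-sequence matches.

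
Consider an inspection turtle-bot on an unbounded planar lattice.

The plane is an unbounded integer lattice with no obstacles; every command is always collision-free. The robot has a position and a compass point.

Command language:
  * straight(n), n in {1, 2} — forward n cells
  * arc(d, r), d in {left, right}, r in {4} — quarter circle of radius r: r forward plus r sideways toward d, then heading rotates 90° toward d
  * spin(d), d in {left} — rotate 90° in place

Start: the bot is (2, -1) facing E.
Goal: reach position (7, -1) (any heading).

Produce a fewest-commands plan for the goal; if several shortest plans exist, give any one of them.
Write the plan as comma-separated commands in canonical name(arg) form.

straight(1), straight(2), straight(2)

from: (2, -1) facing E
t=1 straight(1) ⇒ (3, -1) facing E
t=2 straight(2) ⇒ (5, -1) facing E
t=3 straight(2) ⇒ (7, -1) facing E
nothing shorter than 3 reaches the goal.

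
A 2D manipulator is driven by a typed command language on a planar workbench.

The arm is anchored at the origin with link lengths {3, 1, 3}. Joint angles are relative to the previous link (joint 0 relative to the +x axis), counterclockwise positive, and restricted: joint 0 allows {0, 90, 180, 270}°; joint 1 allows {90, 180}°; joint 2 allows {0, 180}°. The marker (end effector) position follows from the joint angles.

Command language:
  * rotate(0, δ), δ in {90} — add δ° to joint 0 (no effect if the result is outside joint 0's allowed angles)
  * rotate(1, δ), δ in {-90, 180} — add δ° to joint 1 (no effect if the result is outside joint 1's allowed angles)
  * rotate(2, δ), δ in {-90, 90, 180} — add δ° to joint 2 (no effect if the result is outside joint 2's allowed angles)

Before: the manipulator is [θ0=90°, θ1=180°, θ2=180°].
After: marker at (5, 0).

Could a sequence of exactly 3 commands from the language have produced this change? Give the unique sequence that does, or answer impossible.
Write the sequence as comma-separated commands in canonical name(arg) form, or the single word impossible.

rotate(0, 90), rotate(0, 90), rotate(0, 90)

initial: [θ0=90°, θ1=180°, θ2=180°]
1. rotate(0, 90) → [θ0=180°, θ1=180°, θ2=180°]
2. rotate(0, 90) → [θ0=270°, θ1=180°, θ2=180°]
3. rotate(0, 90) → [θ0=0°, θ1=180°, θ2=180°]
no other 3-command option fits: unique.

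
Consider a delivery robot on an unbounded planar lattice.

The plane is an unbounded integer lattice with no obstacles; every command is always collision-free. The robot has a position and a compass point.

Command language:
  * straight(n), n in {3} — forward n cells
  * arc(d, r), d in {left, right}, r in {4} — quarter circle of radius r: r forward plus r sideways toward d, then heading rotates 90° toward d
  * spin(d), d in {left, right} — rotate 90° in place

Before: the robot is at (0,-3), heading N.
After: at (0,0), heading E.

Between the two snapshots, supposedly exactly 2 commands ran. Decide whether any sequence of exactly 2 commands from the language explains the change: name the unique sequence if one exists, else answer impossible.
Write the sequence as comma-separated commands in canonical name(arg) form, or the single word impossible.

straight(3), spin(right)

key: running spin(right) before straight(3) would end elsewhere — order is forced
t0: at (0,-3), heading N
1. straight(3) → at (0,0), heading N
2. spin(right) → at (0,0), heading E
no rival 2-sequence matches.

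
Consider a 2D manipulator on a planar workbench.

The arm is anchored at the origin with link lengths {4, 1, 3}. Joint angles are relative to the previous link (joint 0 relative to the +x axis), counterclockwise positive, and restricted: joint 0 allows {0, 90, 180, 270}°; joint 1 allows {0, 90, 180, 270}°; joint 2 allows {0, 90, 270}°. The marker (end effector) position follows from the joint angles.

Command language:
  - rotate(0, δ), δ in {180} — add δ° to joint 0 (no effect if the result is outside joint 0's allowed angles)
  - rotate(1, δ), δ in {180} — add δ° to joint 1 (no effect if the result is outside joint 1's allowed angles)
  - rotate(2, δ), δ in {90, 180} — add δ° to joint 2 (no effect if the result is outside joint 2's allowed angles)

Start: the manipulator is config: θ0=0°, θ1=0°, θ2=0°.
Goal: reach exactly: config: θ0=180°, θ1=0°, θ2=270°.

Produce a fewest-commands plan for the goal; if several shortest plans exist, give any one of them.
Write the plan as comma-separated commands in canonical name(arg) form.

rotate(2, 90), rotate(2, 180), rotate(0, 180)

begin: config: θ0=0°, θ1=0°, θ2=0°
step 1 (rotate(2, 90)): config: θ0=0°, θ1=0°, θ2=90°
step 2 (rotate(2, 180)): config: θ0=0°, θ1=0°, θ2=270°
step 3 (rotate(0, 180)): config: θ0=180°, θ1=0°, θ2=270°
no 2-step plan works, so 3 is optimal.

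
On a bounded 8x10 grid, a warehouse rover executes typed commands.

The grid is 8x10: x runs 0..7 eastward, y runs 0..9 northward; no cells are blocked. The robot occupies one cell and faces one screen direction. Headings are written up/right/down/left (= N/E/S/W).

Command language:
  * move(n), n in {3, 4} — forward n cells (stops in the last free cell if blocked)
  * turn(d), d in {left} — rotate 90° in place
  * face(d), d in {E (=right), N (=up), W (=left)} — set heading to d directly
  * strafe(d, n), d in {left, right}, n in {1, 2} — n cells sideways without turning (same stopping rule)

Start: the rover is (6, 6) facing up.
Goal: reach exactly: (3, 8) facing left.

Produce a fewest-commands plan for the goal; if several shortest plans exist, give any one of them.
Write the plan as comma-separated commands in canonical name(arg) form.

from: (6, 6) facing up
[1] after face(W): (6, 6) facing left
[2] after strafe(right, 2): (6, 8) facing left
[3] after move(3): (3, 8) facing left
nothing shorter than 3 reaches the goal.

face(W), strafe(right, 2), move(3)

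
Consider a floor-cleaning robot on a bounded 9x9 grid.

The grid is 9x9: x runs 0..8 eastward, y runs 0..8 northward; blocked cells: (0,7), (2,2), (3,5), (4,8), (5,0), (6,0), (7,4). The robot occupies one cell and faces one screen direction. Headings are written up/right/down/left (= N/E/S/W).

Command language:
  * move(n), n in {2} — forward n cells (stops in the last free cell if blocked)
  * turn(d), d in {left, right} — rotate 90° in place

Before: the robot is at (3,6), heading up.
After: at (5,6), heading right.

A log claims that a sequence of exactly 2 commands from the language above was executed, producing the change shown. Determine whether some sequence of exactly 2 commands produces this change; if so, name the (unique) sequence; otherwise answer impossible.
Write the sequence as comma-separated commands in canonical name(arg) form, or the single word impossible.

turn(right), move(2)

key: running move(2) before turn(right) would end elsewhere — order is forced
begin: at (3,6), heading up
[1] after turn(right): at (3,6), heading right
[2] after move(2): at (5,6), heading right
all 9 alternatives checked — unique.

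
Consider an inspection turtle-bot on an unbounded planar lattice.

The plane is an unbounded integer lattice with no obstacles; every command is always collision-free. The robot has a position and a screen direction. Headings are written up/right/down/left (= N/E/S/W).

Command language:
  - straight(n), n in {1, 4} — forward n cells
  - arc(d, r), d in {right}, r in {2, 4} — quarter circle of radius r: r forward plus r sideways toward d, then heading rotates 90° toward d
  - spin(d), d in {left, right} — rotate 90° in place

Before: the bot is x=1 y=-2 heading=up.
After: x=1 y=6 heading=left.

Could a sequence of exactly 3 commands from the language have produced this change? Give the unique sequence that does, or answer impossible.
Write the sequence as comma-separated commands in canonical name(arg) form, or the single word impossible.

key: position moved to (1,6) AND the heading swung to W — translation plus rotation needed
initial: x=1 y=-2 heading=up
t=1 straight(4) ⇒ x=1 y=2 heading=up
t=2 straight(4) ⇒ x=1 y=6 heading=up
t=3 spin(left) ⇒ x=1 y=6 heading=left
uniquely the one of 216 3-step routes that fits.

straight(4), straight(4), spin(left)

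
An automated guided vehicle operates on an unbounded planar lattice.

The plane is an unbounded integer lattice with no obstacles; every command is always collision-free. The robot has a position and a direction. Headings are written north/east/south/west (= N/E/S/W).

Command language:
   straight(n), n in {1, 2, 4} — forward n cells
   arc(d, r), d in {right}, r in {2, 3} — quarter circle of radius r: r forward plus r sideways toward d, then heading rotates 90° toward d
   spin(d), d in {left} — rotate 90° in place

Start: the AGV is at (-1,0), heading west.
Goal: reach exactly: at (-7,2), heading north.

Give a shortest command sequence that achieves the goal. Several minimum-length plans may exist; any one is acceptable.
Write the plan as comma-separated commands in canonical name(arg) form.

from: at (-1,0), heading west
1. straight(4) → at (-5,0), heading west
2. arc(right, 2) → at (-7,2), heading north
no 1-step plan works, so 2 is optimal.

straight(4), arc(right, 2)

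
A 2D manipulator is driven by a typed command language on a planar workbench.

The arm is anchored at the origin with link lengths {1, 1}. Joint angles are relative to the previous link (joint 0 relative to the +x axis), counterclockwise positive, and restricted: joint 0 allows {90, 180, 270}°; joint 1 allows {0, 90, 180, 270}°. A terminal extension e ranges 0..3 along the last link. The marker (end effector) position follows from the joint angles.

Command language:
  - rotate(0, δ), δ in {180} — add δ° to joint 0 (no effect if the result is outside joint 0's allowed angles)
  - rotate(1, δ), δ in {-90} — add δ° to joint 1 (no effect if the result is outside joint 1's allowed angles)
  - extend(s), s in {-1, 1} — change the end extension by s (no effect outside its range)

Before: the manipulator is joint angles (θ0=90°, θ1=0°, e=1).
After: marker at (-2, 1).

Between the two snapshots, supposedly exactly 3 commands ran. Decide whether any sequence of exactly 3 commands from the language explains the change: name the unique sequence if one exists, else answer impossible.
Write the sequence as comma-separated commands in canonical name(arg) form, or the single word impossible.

t0: joint angles (θ0=90°, θ1=0°, e=1)
[1] after rotate(1, -90): joint angles (θ0=90°, θ1=270°, e=1)
[2] after rotate(1, -90): joint angles (θ0=90°, θ1=180°, e=1)
[3] after rotate(1, -90): joint angles (θ0=90°, θ1=90°, e=1)
all 64 alternatives checked — unique.

rotate(1, -90), rotate(1, -90), rotate(1, -90)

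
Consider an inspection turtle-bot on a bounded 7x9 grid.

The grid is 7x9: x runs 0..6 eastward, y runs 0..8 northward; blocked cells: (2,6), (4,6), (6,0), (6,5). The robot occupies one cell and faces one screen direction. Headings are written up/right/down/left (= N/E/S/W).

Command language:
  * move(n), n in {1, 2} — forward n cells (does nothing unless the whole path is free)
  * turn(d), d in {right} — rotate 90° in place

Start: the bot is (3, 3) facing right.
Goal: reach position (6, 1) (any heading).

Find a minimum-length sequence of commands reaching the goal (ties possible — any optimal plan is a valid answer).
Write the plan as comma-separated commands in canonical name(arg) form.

move(1), move(2), turn(right), move(2)

initial: (3, 3) facing right
1. move(1) → (4, 3) facing right
2. move(2) → (6, 3) facing right
3. turn(right) → (6, 3) facing down
4. move(2) → (6, 1) facing down
shorter routes all fall short; 4 is best.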